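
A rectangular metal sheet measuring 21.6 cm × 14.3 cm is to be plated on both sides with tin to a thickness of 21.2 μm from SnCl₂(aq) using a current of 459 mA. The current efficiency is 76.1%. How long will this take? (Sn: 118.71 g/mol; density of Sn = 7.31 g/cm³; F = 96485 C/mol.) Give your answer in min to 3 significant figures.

743 min

Plated area = 2 × 21.6 × 14.3 = 617.8 cm²
Volume = 617.8 × 21.2×10⁻⁴ cm = 1.310 cm³
m(Sn) = 1.310 × 7.31 = 9.576 g
n(Sn) = 9.576 / 118.71 = 0.08067 mol; n(e⁻) = 2 × 0.08067 = 0.1613 mol
Q = 0.1613 × 96485 / 0.761 = 20450 C
t = 20450 / 0.459 = 44550 s = 743 min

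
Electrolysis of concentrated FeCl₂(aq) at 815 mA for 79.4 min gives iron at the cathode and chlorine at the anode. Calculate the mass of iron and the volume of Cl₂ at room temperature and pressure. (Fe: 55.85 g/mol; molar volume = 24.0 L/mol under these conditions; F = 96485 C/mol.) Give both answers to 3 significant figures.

Q = 0.815 × 4764 = 3883 C; n(e⁻) = 3883 / 96485 = 0.04024 mol
Cathode: Fe²⁺ + 2e⁻ → Fe → n(Fe) = 0.04024/2 = 0.02012 mol → 1.12 g
Anode: 2Cl⁻ → Cl₂ + 2e⁻ → n(Cl₂) = 0.04024/2 = 0.02012 mol → 0.483 L

1.12 g Fe; 0.483 L Cl₂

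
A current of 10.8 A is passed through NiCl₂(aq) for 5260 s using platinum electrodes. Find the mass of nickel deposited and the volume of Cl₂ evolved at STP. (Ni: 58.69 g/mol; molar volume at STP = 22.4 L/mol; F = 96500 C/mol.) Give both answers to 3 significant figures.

Q = 10.8 × 5260 = 56810 C; n(e⁻) = 56810 / 96500 = 0.5887 mol
Cathode: Ni²⁺ + 2e⁻ → Ni → n(Ni) = 0.5887/2 = 0.2944 mol → 17.3 g
Anode: 2Cl⁻ → Cl₂ + 2e⁻ → n(Cl₂) = 0.5887/2 = 0.2944 mol → 6.59 L

17.3 g Ni; 6.59 L Cl₂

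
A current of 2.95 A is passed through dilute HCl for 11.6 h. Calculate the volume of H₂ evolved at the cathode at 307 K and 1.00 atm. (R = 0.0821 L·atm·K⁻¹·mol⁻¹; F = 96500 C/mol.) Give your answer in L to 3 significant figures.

Charge passed = 2.95 × 41760 = 1.232×10^5 C
n(e⁻) = Q/F = 1.232×10^5/96500 = 1.277 mol
2H⁺ + 2e⁻ → H₂, so n(H₂) = 1.277 / 2 = 0.6385 mol
V = nRT/P = 0.6385 × 0.0821 × 307 / 1.00 = 16.09 L

16.1 L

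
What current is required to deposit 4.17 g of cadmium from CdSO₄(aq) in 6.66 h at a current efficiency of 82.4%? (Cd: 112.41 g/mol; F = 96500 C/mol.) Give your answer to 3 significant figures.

n(Cd) = 4.17 / 112.41 = 0.03710 mol
Cd²⁺ + 2e⁻ → Cd, so n(e⁻) = 2 × 0.03710 = 0.07420 mol
Q = 0.07420 × 96500 / 0.824 = 8690 C
I = Q / t = 8690 / 23976 s = 0.362 A

0.362 A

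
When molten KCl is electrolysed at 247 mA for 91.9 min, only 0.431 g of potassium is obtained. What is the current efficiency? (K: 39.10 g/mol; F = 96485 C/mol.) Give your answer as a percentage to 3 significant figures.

78.1%

Q = 0.247 × 5514 = 1362 C
n(e⁻) = 1362 / 96485 = 0.01412 mol
K⁺ + e⁻ → K, so theoretical n(K) = 0.01412 mol → 0.5521 g
Efficiency = 0.431 / 0.5521 = 0.7807 = 78.1%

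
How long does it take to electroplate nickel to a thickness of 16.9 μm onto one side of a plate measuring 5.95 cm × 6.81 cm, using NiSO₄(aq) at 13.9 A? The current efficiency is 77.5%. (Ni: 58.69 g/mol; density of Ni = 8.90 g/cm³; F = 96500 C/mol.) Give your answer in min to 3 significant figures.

Plated area = 5.95 × 6.81 = 40.52 cm²
Volume = 40.52 × 16.9×10⁻⁴ cm = 0.06848 cm³
m(Ni) = 0.06848 × 8.90 = 0.6095 g
n(Ni) = 0.6095 / 58.69 = 0.01039 mol; n(e⁻) = 2 × 0.01039 = 0.02078 mol
Q = 0.02078 × 96500 / 0.775 = 2587 C
t = 2587 / 13.9 = 186.1 s = 3.10 min

3.10 min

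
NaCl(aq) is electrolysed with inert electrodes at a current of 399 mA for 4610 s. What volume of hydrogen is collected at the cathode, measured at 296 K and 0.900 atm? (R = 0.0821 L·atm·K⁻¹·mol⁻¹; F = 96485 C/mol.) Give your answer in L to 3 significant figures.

Q = 0.399 A × 4610 s = 1839 C
Moles of electrons = 1839 / 96485 = 0.01906 mol
2H⁺ + 2e⁻ → H₂, so n(H₂) = 0.01906 / 2 = 0.009530 mol
V = nRT/P = 0.009530 × 0.0821 × 296 / 0.900 = 0.2573 L

0.257 L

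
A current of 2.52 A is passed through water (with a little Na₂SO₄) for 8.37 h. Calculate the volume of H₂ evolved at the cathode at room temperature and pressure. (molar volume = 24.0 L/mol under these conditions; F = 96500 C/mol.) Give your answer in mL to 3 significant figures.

Q = It = 2.52 × 30132 = 75930 C
Moles of electrons = 75930 / 96500 = 0.7868 mol
2H⁺ + 2e⁻ → H₂, so n(H₂) = 0.7868 / 2 = 0.3934 mol
V = 0.3934 × 24.0 = 9.442 L
= 9440 mL

9440 mL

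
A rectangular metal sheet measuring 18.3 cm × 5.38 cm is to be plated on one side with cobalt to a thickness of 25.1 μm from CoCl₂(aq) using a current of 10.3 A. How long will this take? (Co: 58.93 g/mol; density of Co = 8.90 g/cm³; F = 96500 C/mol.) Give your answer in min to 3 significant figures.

11.7 min

Plated area = 18.3 × 5.38 = 98.45 cm²
Volume = 98.45 × 25.1×10⁻⁴ cm = 0.2471 cm³
m(Co) = 0.2471 × 8.90 = 2.199 g
n(Co) = 2.199 / 58.93 = 0.03732 mol; n(e⁻) = 2 × 0.03732 = 0.07464 mol
Q = 0.07464 × 96500 = 7203 C
t = 7203 / 10.3 = 699.3 s = 11.7 min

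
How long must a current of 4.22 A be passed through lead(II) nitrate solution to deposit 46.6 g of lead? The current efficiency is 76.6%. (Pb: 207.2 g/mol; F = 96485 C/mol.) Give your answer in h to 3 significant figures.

3.73 h

n(Pb) = 46.6 / 207.2 = 0.2249 mol
Pb²⁺ + 2e⁻ → Pb, so n(e⁻) = 2 × 0.2249 = 0.4498 mol
Q = 0.4498 × 96485 / 0.766 = 56660 C
t = Q / I = 56660 / 4.22 = 13430 s = 3.73 h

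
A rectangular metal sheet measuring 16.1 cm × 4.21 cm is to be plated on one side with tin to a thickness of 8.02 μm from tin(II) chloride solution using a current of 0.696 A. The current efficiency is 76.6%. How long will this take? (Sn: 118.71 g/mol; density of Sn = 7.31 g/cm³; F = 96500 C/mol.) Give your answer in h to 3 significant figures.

0.337 h

Plated area = 16.1 × 4.21 = 67.78 cm²
Volume = 67.78 × 8.02×10⁻⁴ cm = 0.05436 cm³
m(Sn) = 0.05436 × 7.31 = 0.3974 g
n(Sn) = 0.3974 / 118.71 = 0.003348 mol; n(e⁻) = 2 × 0.003348 = 0.006696 mol
Q = 0.006696 × 96500 / 0.766 = 843.6 C
t = 843.6 / 0.696 = 1212 s = 0.337 h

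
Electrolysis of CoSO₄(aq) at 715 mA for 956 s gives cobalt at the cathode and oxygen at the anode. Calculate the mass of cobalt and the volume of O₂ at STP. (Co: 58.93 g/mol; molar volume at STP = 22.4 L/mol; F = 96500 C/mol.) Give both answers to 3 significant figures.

Q = 0.715 × 956 = 683.5 C; n(e⁻) = 683.5 / 96500 = 0.007083 mol
Cathode: Co²⁺ + 2e⁻ → Co → n(Co) = 0.007083/2 = 0.003542 mol → 0.209 g
Anode: 2H₂O → O₂ + 4H⁺ + 4e⁻ → n(O₂) = 0.007083/4 = 0.001771 mol → 0.0397 L

0.209 g Co; 0.0397 L O₂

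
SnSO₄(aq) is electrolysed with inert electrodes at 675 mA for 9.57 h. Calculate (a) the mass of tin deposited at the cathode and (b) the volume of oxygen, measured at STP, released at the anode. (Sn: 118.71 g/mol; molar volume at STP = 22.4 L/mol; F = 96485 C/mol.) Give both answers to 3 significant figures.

Q = 0.675 × 34452 = 23260 C; n(e⁻) = 23260 / 96485 = 0.2411 mol
Cathode: Sn²⁺ + 2e⁻ → Sn → n(Sn) = 0.2411/2 = 0.1206 mol → 14.3 g
Anode: 2H₂O → O₂ + 4H⁺ + 4e⁻ → n(O₂) = 0.2411/4 = 0.06028 mol → 1.35 L

14.3 g Sn; 1.35 L O₂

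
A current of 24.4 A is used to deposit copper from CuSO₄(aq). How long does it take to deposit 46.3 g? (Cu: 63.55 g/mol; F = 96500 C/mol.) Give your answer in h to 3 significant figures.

1.60 h

n(Cu) = 46.3 / 63.55 = 0.7286 mol
Cu²⁺ + 2e⁻ → Cu, so n(e⁻) = 2 × 0.7286 = 1.457 mol
Q = 1.457 × 96500 = 1.406×10^5 C
t = Q / I = 1.406×10^5 / 24.4 = 5762 s = 1.60 h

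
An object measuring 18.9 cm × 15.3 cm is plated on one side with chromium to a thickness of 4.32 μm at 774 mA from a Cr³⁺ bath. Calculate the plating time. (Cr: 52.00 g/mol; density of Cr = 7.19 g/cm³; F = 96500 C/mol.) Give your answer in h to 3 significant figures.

1.79 h

Plated area = 18.9 × 15.3 = 289.2 cm²
Volume = 289.2 × 4.32×10⁻⁴ cm = 0.1249 cm³
m(Cr) = 0.1249 × 7.19 = 0.8980 g
n(Cr) = 0.8980 / 52.00 = 0.01727 mol; n(e⁻) = 3 × 0.01727 = 0.05181 mol
Q = 0.05181 × 96500 = 5000 C
t = 5000 / 0.774 = 6460 s = 1.79 h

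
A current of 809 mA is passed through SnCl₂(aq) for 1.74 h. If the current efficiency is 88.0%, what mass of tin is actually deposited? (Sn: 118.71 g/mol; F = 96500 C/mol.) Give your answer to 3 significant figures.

2.74 g

Q = 0.809 × 6264 = 5068 C
n(e⁻) = 5068 / 96500 = 0.05252 mol
Sn²⁺ + 2e⁻ → Sn, so theoretical m(Sn) = 0.02626 × 118.71 = 3.117 g
Actual mass = 88.0% × 3.117 = 2.74 g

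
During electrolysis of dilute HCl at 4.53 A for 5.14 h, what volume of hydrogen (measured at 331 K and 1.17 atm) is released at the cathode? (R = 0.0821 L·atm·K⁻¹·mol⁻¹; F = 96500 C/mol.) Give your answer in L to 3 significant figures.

Q = It = 4.53 × 18504 = 83820 C
n(e⁻) = 83820 / 96500 = 0.8686 mol
2H⁺ + 2e⁻ → H₂, so n(H₂) = 0.8686 / 2 = 0.4343 mol
V = nRT/P = 0.4343 × 0.0821 × 331 / 1.17 = 10.09 L

10.1 L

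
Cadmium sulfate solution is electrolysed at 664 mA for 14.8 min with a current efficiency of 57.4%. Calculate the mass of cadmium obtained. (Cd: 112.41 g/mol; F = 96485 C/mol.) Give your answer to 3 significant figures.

0.197 g

Q = 0.664 × 888 = 589.6 C
n(e⁻) = 589.6 / 96485 = 0.006111 mol
Cd²⁺ + 2e⁻ → Cd, so theoretical m(Cd) = 0.003056 × 112.41 = 0.3435 g
Actual mass = 57.4% × 0.3435 = 0.197 g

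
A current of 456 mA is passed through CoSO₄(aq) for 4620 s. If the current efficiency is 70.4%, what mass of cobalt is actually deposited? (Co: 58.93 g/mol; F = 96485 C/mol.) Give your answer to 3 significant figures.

0.453 g

Q = 0.456 × 4620 = 2107 C
n(e⁻) = 2107 / 96485 = 0.02184 mol
Co²⁺ + 2e⁻ → Co, so theoretical m(Co) = 0.01092 × 58.93 = 0.6435 g
Actual mass = 70.4% × 0.6435 = 0.453 g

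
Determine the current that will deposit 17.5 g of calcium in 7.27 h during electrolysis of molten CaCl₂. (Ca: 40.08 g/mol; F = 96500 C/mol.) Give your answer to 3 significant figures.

n(Ca) = 17.5 / 40.08 = 0.4366 mol
Ca²⁺ + 2e⁻ → Ca, so n(e⁻) = 2 × 0.4366 = 0.8732 mol
Q = 0.8732 × 96500 = 84260 C
I = Q / t = 84260 / 26172 s = 3.22 A

3.22 A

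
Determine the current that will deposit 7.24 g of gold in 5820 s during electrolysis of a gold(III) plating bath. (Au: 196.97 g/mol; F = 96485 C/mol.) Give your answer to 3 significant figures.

1.83 A

n(Au) = 7.24 / 196.97 = 0.03676 mol
Au³⁺ + 3e⁻ → Au, so n(e⁻) = 3 × 0.03676 = 0.1103 mol
Q = 0.1103 × 96485 = 10640 C
I = Q / t = 10640 / 5820 s = 1.83 A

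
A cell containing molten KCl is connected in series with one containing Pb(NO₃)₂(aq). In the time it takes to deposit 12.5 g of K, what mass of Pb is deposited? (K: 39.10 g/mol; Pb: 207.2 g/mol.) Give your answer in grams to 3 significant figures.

n(K) = 12.5 / 39.10 = 0.3197 mol
K⁺ + e⁻ → K, so n(e⁻) = 0.3197 mol
The cells are in series, so the same charge (and hence the same n(e⁻) = 0.3197 mol) passes through both.
Pb²⁺ + 2e⁻ → Pb, so n(Pb) = 0.3197 / 2 = 0.1599 mol
m(Pb) = 0.1599 × 207.2 = 33.1 g

33.1 g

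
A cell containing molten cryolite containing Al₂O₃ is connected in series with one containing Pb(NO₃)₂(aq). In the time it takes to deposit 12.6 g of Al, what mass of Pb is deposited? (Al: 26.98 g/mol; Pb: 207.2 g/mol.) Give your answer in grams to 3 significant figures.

n(Al) = 12.6 / 26.98 = 0.4670 mol
Al³⁺ + 3e⁻ → Al, so n(e⁻) = 3 × 0.4670 = 1.401 mol
Same current for the same time ⇒ same n(e⁻) = 1.401 mol in both cells.
Pb²⁺ + 2e⁻ → Pb, so n(Pb) = 1.401 / 2 = 0.7005 mol
m(Pb) = 0.7005 × 207.2 = 145 g

145 g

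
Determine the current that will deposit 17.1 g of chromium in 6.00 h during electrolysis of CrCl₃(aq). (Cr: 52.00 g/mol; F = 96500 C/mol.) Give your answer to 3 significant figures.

4.41 A

n(Cr) = 17.1 / 52.00 = 0.3288 mol
Cr³⁺ + 3e⁻ → Cr, so n(e⁻) = 3 × 0.3288 = 0.9864 mol
Q = 0.9864 × 96500 = 95190 C
I = Q / t = 95190 / 21600 s = 4.41 A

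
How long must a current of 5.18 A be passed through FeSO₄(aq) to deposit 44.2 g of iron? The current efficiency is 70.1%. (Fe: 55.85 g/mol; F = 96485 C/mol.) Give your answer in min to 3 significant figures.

n(Fe) = 44.2 / 55.85 = 0.7914 mol
Fe²⁺ + 2e⁻ → Fe, so n(e⁻) = 2 × 0.7914 = 1.583 mol
Q = 1.583 × 96485 / 0.701 = 2.179×10^5 C
t = Q / I = 2.179×10^5 / 5.18 = 42070 s = 701 min

701 min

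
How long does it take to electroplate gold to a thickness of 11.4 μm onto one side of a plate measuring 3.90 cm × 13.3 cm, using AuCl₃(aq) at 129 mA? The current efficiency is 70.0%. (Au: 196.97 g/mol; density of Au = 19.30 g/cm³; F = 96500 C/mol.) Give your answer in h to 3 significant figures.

Plated area = 3.90 × 13.3 = 51.87 cm²
Volume = 51.87 × 11.4×10⁻⁴ cm = 0.05913 cm³
m(Au) = 0.05913 × 19.30 = 1.141 g
n(Au) = 1.141 / 196.97 = 0.005793 mol; n(e⁻) = 3 × 0.005793 = 0.01738 mol
Q = 0.01738 × 96500 / 0.700 = 2396 C
t = 2396 / 0.129 = 18570 s = 5.16 h

5.16 h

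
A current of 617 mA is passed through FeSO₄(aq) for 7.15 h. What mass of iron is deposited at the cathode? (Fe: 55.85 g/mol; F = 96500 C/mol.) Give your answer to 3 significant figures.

Charge passed = 0.617 × 25740 = 15880 C
n(e⁻) = Q/F = 15880/96500 = 0.1646 mol
Fe²⁺ + 2e⁻ → Fe, so n(Fe) = 0.1646 / 2 = 0.08230 mol
m = 0.08230 × 55.85 = 4.60 g

4.60 g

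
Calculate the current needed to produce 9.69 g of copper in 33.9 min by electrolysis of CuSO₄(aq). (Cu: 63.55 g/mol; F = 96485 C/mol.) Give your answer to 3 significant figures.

14.5 A

n(Cu) = 9.69 / 63.55 = 0.1525 mol
Cu²⁺ + 2e⁻ → Cu, so n(e⁻) = 2 × 0.1525 = 0.3050 mol
Q = 0.3050 × 96485 = 29430 C
I = Q / t = 29430 / 2034 s = 14.5 A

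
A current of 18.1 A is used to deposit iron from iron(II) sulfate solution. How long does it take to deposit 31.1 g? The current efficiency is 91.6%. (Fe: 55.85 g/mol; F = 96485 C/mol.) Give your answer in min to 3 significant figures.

108 min

n(Fe) = 31.1 / 55.85 = 0.5568 mol
Fe²⁺ + 2e⁻ → Fe, so n(e⁻) = 2 × 0.5568 = 1.114 mol
Q = 1.114 × 96485 / 0.916 = 1.173×10^5 C
t = Q / I = 1.173×10^5 / 18.1 = 6481 s = 108 min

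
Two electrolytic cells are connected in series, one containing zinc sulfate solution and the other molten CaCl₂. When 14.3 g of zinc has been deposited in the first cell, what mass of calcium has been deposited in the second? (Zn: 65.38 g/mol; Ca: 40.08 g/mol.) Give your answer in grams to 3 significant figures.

n(Zn) = 14.3 / 65.38 = 0.2187 mol
Zn²⁺ + 2e⁻ → Zn, so n(e⁻) = 2 × 0.2187 = 0.4374 mol
Since the cells are in series, n(e⁻) in the Ca cell is also 0.4374 mol.
Ca²⁺ + 2e⁻ → Ca, so n(Ca) = 0.4374 / 2 = 0.2187 mol
m(Ca) = 0.2187 × 40.08 = 8.77 g

8.77 g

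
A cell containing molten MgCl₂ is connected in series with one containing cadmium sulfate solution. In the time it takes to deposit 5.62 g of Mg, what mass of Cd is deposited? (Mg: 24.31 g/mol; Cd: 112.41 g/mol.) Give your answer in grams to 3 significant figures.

26.0 g

n(Mg) = 5.62 / 24.31 = 0.2312 mol
Mg²⁺ + 2e⁻ → Mg, so n(e⁻) = 2 × 0.2312 = 0.4624 mol
In series, the same 0.4624 mol of electrons flows through the second cell.
Cd²⁺ + 2e⁻ → Cd, so n(Cd) = 0.4624 / 2 = 0.2312 mol
m(Cd) = 0.2312 × 112.41 = 26.0 g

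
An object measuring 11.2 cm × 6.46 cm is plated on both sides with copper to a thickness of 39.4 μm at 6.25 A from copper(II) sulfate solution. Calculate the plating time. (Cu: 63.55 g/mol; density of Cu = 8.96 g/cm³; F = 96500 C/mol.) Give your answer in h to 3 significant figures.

Plated area = 2 × 11.2 × 6.46 = 144.7 cm²
Volume = 144.7 × 39.4×10⁻⁴ cm = 0.5701 cm³
m(Cu) = 0.5701 × 8.96 = 5.108 g
n(Cu) = 5.108 / 63.55 = 0.08038 mol; n(e⁻) = 2 × 0.08038 = 0.1608 mol
Q = 0.1608 × 96500 = 15520 C
t = 15520 / 6.25 = 2483 s = 0.690 h

0.690 h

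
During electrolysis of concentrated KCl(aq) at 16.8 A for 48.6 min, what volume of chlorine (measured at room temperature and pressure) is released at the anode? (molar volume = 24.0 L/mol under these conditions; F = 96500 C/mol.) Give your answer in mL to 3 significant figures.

Q = It = 16.8 × 2916 = 48990 C
n(e⁻) = Q/F = 48990/96500 = 0.5077 mol
2Cl⁻ → Cl₂ + 2e⁻, so n(Cl₂) = 0.5077 / 2 = 0.2539 mol
V = 0.2539 × 24.0 = 6.094 L
= 6090 mL

6090 mL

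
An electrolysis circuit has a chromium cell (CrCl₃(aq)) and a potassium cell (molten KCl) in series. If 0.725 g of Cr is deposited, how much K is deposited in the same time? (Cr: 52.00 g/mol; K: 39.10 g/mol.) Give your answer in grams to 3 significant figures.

n(Cr) = 0.725 / 52.00 = 0.01394 mol
Cr³⁺ + 3e⁻ → Cr, so n(e⁻) = 3 × 0.01394 = 0.04182 mol
The cells are in series, so the same charge (and hence the same n(e⁻) = 0.04182 mol) passes through both.
K⁺ + e⁻ → K, so n(K) = 0.04182 mol
m(K) = 0.04182 × 39.10 = 1.64 g

1.64 g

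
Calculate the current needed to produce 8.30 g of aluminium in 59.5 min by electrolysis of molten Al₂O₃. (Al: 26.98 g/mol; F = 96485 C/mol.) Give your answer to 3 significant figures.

24.9 A

n(Al) = 8.30 / 26.98 = 0.3076 mol
Al³⁺ + 3e⁻ → Al, so n(e⁻) = 3 × 0.3076 = 0.9228 mol
Q = 0.9228 × 96485 = 89040 C
I = Q / t = 89040 / 3570 s = 24.9 A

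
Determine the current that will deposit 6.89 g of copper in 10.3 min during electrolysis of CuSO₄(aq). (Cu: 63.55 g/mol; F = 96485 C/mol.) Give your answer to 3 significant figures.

n(Cu) = 6.89 / 63.55 = 0.1084 mol
Cu²⁺ + 2e⁻ → Cu, so n(e⁻) = 2 × 0.1084 = 0.2168 mol
Q = 0.2168 × 96485 = 20920 C
I = Q / t = 20920 / 618 s = 33.9 A

33.9 A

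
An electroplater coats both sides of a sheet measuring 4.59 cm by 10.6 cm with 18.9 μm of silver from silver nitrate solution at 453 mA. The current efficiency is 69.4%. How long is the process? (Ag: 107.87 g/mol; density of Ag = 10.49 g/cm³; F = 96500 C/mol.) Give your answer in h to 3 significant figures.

Plated area = 2 × 4.59 × 10.6 = 97.31 cm²
Volume = 97.31 × 18.9×10⁻⁴ cm = 0.1839 cm³
m(Ag) = 0.1839 × 10.49 = 1.929 g
n(Ag) = 1.929 / 107.87 = 0.01788 mol; n(e⁻) = 0.01788 mol
Q = 0.01788 × 96500 / 0.694 = 2486 C
t = 2486 / 0.453 = 5488 s = 1.52 h

1.52 h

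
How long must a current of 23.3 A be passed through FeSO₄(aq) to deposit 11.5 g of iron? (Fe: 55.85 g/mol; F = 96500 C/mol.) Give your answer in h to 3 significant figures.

0.474 h

n(Fe) = 11.5 / 55.85 = 0.2059 mol
Fe²⁺ + 2e⁻ → Fe, so n(e⁻) = 2 × 0.2059 = 0.4118 mol
Q = 0.4118 × 96500 = 39740 C
t = Q / I = 39740 / 23.3 = 1706 s = 0.474 h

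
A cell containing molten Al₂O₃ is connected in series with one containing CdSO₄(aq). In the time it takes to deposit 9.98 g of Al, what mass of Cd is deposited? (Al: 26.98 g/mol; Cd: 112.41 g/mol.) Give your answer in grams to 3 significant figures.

62.4 g

n(Al) = 9.98 / 26.98 = 0.3699 mol
Al³⁺ + 3e⁻ → Al, so n(e⁻) = 3 × 0.3699 = 1.110 mol
In series, the same 1.110 mol of electrons flows through the second cell.
Cd²⁺ + 2e⁻ → Cd, so n(Cd) = 1.110 / 2 = 0.5550 mol
m(Cd) = 0.5550 × 112.41 = 62.4 g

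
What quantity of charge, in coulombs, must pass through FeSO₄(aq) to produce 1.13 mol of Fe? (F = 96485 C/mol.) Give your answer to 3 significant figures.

Fe²⁺ + 2e⁻ → Fe, so n(e⁻) = 2 × 1.13 = 2.260 mol
Q = 2.260 × 96485 = 2.181×10^5 C

2.18×10^5 C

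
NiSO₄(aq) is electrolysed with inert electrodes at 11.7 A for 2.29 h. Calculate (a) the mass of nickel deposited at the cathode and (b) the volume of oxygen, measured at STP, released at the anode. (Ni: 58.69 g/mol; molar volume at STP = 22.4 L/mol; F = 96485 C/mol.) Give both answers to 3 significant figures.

29.3 g Ni; 5.60 L O₂

Q = 11.7 × 8244 = 96450 C; n(e⁻) = 96450 / 96485 = 0.9996 mol
Cathode: Ni²⁺ + 2e⁻ → Ni → n(Ni) = 0.9996/2 = 0.4998 mol → 29.3 g
Anode: 2H₂O → O₂ + 4H⁺ + 4e⁻ → n(O₂) = 0.9996/4 = 0.2499 mol → 5.60 L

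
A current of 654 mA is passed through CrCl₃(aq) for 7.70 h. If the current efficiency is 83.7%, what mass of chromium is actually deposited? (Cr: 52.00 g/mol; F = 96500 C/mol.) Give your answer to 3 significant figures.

2.73 g

Q = 0.654 × 27720 = 18130 C
n(e⁻) = 18130 / 96500 = 0.1879 mol
Cr³⁺ + 3e⁻ → Cr, so theoretical m(Cr) = 0.06263 × 52.00 = 3.257 g
Actual mass = 83.7% × 3.257 = 2.73 g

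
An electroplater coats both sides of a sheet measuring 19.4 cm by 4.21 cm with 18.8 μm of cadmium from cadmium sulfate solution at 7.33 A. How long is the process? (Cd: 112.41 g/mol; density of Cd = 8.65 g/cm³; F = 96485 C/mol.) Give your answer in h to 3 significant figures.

Plated area = 2 × 19.4 × 4.21 = 163.3 cm²
Volume = 163.3 × 18.8×10⁻⁴ cm = 0.3070 cm³
m(Cd) = 0.3070 × 8.65 = 2.656 g
n(Cd) = 2.656 / 112.41 = 0.02363 mol; n(e⁻) = 2 × 0.02363 = 0.04726 mol
Q = 0.04726 × 96485 = 4560 C
t = 4560 / 7.33 = 622.1 s = 0.173 h

0.173 h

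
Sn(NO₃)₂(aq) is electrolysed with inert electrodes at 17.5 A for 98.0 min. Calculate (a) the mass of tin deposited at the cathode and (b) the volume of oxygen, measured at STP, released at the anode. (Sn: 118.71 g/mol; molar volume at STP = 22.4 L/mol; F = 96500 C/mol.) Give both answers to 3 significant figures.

63.3 g Sn; 5.97 L O₂

Q = 17.5 × 5880 = 1.029×10^5 C; n(e⁻) = 1.029×10^5 / 96500 = 1.066 mol
Cathode: Sn²⁺ + 2e⁻ → Sn → n(Sn) = 1.066/2 = 0.5330 mol → 63.3 g
Anode: 2H₂O → O₂ + 4H⁺ + 4e⁻ → n(O₂) = 1.066/4 = 0.2665 mol → 5.97 L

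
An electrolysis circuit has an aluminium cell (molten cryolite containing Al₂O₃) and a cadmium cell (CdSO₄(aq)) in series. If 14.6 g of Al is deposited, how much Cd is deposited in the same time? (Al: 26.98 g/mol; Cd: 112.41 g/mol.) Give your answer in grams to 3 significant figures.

n(Al) = 14.6 / 26.98 = 0.5411 mol
Al³⁺ + 3e⁻ → Al, so n(e⁻) = 3 × 0.5411 = 1.623 mol
The cells are in series, so the same charge (and hence the same n(e⁻) = 1.623 mol) passes through both.
Cd²⁺ + 2e⁻ → Cd, so n(Cd) = 1.623 / 2 = 0.8115 mol
m(Cd) = 0.8115 × 112.41 = 91.2 g

91.2 g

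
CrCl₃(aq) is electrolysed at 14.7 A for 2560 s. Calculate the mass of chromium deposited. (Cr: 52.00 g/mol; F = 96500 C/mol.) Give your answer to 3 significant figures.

Charge passed = 14.7 × 2560 = 37630 C
n(e⁻) = Q/F = 37630/96500 = 0.3899 mol
Cr³⁺ + 3e⁻ → Cr, so n(Cr) = 0.3899 / 3 = 0.1300 mol
m = 0.1300 × 52.00 = 6.76 g

6.76 g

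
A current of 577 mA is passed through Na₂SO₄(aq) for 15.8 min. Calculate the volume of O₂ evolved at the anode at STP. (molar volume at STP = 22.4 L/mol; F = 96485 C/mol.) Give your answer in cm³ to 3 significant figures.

31.7 cm³

Q = 0.577 A × 948 s = 547.0 C
n(e⁻) = Q/F = 547.0/96485 = 0.005669 mol
2H₂O → O₂ + 4H⁺ + 4e⁻, so n(O₂) = 0.005669 / 4 = 0.001417 mol
V = 0.001417 × 22.4 = 0.03174 L
= 31.7 cm³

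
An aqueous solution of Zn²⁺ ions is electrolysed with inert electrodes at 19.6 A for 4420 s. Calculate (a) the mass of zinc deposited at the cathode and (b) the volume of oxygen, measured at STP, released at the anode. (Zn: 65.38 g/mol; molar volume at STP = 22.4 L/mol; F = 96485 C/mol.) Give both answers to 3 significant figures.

Q = 19.6 × 4420 = 86630 C; n(e⁻) = 86630 / 96485 = 0.8979 mol
Cathode: Zn²⁺ + 2e⁻ → Zn → n(Zn) = 0.8979/2 = 0.4490 mol → 29.4 g
Anode: 2H₂O → O₂ + 4H⁺ + 4e⁻ → n(O₂) = 0.8979/4 = 0.2245 mol → 5.03 L

29.4 g Zn; 5.03 L O₂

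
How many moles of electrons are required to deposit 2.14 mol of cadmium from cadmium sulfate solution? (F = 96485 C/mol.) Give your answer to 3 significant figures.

4.28 mol

Cd²⁺ + 2e⁻ → Cd, so n(e⁻) = 2 × 2.14 = 4.280 mol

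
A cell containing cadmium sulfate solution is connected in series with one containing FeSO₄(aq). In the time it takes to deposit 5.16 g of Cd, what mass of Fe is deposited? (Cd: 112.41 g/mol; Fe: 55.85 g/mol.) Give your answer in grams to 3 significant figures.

n(Cd) = 5.16 / 112.41 = 0.04590 mol
Cd²⁺ + 2e⁻ → Cd, so n(e⁻) = 2 × 0.04590 = 0.09180 mol
The cells are in series, so the same charge (and hence the same n(e⁻) = 0.09180 mol) passes through both.
Fe²⁺ + 2e⁻ → Fe, so n(Fe) = 0.09180 / 2 = 0.04590 mol
m(Fe) = 0.04590 × 55.85 = 2.56 g

2.56 g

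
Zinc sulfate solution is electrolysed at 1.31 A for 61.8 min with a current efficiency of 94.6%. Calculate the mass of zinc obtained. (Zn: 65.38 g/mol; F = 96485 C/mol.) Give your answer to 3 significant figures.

Q = 1.31 × 3708 = 4857 C
n(e⁻) = 4857 / 96485 = 0.05034 mol
Zn²⁺ + 2e⁻ → Zn, so theoretical m(Zn) = 0.02517 × 65.38 = 1.646 g
Actual mass = 94.6% × 1.646 = 1.56 g

1.56 g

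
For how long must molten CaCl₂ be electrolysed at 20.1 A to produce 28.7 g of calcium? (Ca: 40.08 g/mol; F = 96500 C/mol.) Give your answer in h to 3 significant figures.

n(Ca) = 28.7 / 40.08 = 0.7161 mol
Ca²⁺ + 2e⁻ → Ca, so n(e⁻) = 2 × 0.7161 = 1.432 mol
Q = 1.432 × 96500 = 1.382×10^5 C
t = Q / I = 1.382×10^5 / 20.1 = 6876 s = 1.91 h

1.91 h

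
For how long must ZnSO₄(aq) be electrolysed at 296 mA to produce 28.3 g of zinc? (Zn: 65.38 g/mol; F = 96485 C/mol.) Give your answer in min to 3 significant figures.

n(Zn) = 28.3 / 65.38 = 0.4329 mol
Zn²⁺ + 2e⁻ → Zn, so n(e⁻) = 2 × 0.4329 = 0.8658 mol
Q = 0.8658 × 96485 = 83540 C
t = Q / I = 83540 / 0.296 = 2.822×10^5 s = 4700 min

4700 min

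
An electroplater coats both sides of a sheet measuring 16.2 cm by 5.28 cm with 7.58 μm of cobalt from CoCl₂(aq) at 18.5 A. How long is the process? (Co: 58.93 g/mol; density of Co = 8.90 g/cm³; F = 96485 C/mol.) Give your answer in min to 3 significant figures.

Plated area = 2 × 16.2 × 5.28 = 171.1 cm²
Volume = 171.1 × 7.58×10⁻⁴ cm = 0.1297 cm³
m(Co) = 0.1297 × 8.90 = 1.154 g
n(Co) = 1.154 / 58.93 = 0.01958 mol; n(e⁻) = 2 × 0.01958 = 0.03916 mol
Q = 0.03916 × 96485 = 3778 C
t = 3778 / 18.5 = 204.2 s = 3.40 min

3.40 min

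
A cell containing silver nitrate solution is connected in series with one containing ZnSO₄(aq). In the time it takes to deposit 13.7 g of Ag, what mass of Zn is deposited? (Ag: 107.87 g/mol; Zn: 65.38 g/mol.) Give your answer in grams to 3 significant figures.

4.15 g

n(Ag) = 13.7 / 107.87 = 0.1270 mol
Ag⁺ + e⁻ → Ag, so n(e⁻) = 0.1270 mol
Same current for the same time ⇒ same n(e⁻) = 0.1270 mol in both cells.
Zn²⁺ + 2e⁻ → Zn, so n(Zn) = 0.1270 / 2 = 0.06350 mol
m(Zn) = 0.06350 × 65.38 = 4.15 g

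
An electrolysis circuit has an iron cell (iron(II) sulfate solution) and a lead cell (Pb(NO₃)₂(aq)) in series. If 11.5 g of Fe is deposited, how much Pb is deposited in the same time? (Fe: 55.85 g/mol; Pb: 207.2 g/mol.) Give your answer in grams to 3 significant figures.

42.7 g

n(Fe) = 11.5 / 55.85 = 0.2059 mol
Fe²⁺ + 2e⁻ → Fe, so n(e⁻) = 2 × 0.2059 = 0.4118 mol
In series, the same 0.4118 mol of electrons flows through the second cell.
Pb²⁺ + 2e⁻ → Pb, so n(Pb) = 0.4118 / 2 = 0.2059 mol
m(Pb) = 0.2059 × 207.2 = 42.7 g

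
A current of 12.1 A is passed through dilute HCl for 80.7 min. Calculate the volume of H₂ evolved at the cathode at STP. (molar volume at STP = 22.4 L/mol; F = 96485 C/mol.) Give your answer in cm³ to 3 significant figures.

6800 cm³

Q = It = 12.1 × 4842 = 58590 C
Moles of electrons = 58590 / 96485 = 0.6072 mol
2H⁺ + 2e⁻ → H₂, so n(H₂) = 0.6072 / 2 = 0.3036 mol
V = 0.3036 × 22.4 = 6.801 L
= 6800 cm³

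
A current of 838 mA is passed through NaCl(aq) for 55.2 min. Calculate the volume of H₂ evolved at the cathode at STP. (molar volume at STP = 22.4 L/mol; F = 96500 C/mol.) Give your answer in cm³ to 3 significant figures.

Q = It = 0.838 × 3312 = 2775 C
n(e⁻) = Q/F = 2775/96500 = 0.02876 mol
2H⁺ + 2e⁻ → H₂, so n(H₂) = 0.02876 / 2 = 0.01438 mol
V = 0.01438 × 22.4 = 0.3221 L
= 322 cm³

322 cm³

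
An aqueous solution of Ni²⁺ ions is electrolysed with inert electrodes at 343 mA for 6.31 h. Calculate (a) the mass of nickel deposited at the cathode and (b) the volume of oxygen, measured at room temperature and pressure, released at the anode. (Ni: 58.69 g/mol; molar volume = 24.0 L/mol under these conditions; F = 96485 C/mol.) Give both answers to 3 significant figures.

2.37 g Ni; 0.485 L O₂

Q = 0.343 × 22716 = 7792 C; n(e⁻) = 7792 / 96485 = 0.08076 mol
Cathode: Ni²⁺ + 2e⁻ → Ni → n(Ni) = 0.08076/2 = 0.04038 mol → 2.37 g
Anode: 2H₂O → O₂ + 4H⁺ + 4e⁻ → n(O₂) = 0.08076/4 = 0.02019 mol → 0.485 L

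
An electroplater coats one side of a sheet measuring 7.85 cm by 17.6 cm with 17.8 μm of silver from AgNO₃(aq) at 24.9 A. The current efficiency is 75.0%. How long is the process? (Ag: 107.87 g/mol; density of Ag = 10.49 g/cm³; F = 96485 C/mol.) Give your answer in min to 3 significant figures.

Plated area = 7.85 × 17.6 = 138.2 cm²
Volume = 138.2 × 17.8×10⁻⁴ cm = 0.2460 cm³
m(Ag) = 0.2460 × 10.49 = 2.581 g
n(Ag) = 2.581 / 107.87 = 0.02393 mol; n(e⁻) = 0.02393 mol
Q = 0.02393 × 96485 / 0.750 = 3079 C
t = 3079 / 24.9 = 123.7 s = 2.06 min

2.06 min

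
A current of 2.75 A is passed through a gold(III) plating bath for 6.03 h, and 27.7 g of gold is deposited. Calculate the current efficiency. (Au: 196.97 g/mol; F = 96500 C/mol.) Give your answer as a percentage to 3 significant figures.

68.2%

Q = 2.75 × 21708 = 59700 C
n(e⁻) = 59700 / 96500 = 0.6187 mol
Au³⁺ + 3e⁻ → Au, so theoretical n(Au) = 0.2062 mol → 40.62 g
Efficiency = 27.7 / 40.62 = 0.6819 = 68.2%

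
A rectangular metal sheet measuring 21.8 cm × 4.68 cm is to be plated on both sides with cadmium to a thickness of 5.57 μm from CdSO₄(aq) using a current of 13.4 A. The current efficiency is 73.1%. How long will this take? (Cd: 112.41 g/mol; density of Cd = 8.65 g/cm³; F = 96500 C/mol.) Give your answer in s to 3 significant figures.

Plated area = 2 × 21.8 × 4.68 = 204.0 cm²
Volume = 204.0 × 5.57×10⁻⁴ cm = 0.1136 cm³
m(Cd) = 0.1136 × 8.65 = 0.9826 g
n(Cd) = 0.9826 / 112.41 = 0.008741 mol; n(e⁻) = 2 × 0.008741 = 0.01748 mol
Q = 0.01748 × 96500 / 0.731 = 2308 C
t = 2308 / 13.4 = 172.2 s

172 s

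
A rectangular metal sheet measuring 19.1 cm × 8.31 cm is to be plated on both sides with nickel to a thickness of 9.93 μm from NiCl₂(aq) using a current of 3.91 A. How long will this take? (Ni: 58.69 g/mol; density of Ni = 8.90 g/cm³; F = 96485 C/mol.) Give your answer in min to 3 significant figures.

Plated area = 2 × 19.1 × 8.31 = 317.4 cm²
Volume = 317.4 × 9.93×10⁻⁴ cm = 0.3152 cm³
m(Ni) = 0.3152 × 8.90 = 2.805 g
n(Ni) = 2.805 / 58.69 = 0.04779 mol; n(e⁻) = 2 × 0.04779 = 0.09558 mol
Q = 0.09558 × 96485 = 9222 C
t = 9222 / 3.91 = 2359 s = 39.3 min

39.3 min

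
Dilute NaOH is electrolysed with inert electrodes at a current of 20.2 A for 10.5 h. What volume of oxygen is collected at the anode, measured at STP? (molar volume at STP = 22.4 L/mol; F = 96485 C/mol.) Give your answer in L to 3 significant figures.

44.3 L

Q = 20.2 A × 37800 s = 7.636×10^5 C
n(e⁻) = 7.636×10^5 / 96485 = 7.914 mol
2H₂O → O₂ + 4H⁺ + 4e⁻, so n(O₂) = 7.914 / 4 = 1.979 mol
V = 1.979 × 22.4 = 44.33 L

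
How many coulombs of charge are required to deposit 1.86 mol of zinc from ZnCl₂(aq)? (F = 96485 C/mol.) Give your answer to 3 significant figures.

3.59×10^5 C

Zn²⁺ + 2e⁻ → Zn, so n(e⁻) = 2 × 1.86 = 3.720 mol
Q = 3.720 × 96485 = 3.589×10^5 C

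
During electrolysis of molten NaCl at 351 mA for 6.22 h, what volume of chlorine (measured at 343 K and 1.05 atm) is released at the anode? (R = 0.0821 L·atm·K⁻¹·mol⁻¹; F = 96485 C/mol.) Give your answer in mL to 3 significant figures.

Charge passed = 0.351 × 22392 = 7860 C
Moles of electrons = 7860 / 96485 = 0.08146 mol
2Cl⁻ → Cl₂ + 2e⁻, so n(Cl₂) = 0.08146 / 2 = 0.04073 mol
V = nRT/P = 0.04073 × 0.0821 × 343 / 1.05 = 1.092 L
= 1090 mL

1090 mL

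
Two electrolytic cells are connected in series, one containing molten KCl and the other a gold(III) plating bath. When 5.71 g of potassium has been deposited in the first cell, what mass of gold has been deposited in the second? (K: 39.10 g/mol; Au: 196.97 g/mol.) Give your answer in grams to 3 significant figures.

n(K) = 5.71 / 39.10 = 0.1460 mol
K⁺ + e⁻ → K, so n(e⁻) = 0.1460 mol
In series, the same 0.1460 mol of electrons flows through the second cell.
Au³⁺ + 3e⁻ → Au, so n(Au) = 0.1460 / 3 = 0.04867 mol
m(Au) = 0.04867 × 196.97 = 9.59 g

9.59 g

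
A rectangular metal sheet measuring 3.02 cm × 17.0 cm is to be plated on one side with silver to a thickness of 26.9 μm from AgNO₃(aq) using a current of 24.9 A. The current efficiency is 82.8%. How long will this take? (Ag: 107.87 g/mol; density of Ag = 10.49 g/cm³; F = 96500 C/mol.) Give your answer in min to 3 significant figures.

1.05 min

Plated area = 3.02 × 17.0 = 51.34 cm²
Volume = 51.34 × 26.9×10⁻⁴ cm = 0.1381 cm³
m(Ag) = 0.1381 × 10.49 = 1.449 g
n(Ag) = 1.449 / 107.87 = 0.01343 mol; n(e⁻) = 0.01343 mol
Q = 0.01343 × 96500 / 0.828 = 1565 C
t = 1565 / 24.9 = 62.85 s = 1.05 min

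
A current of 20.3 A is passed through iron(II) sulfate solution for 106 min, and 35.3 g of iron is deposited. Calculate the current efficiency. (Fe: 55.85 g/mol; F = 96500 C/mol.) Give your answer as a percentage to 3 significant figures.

Q = 20.3 × 6360 = 1.291×10^5 C
n(e⁻) = 1.291×10^5 / 96500 = 1.338 mol
Fe²⁺ + 2e⁻ → Fe, so theoretical n(Fe) = 0.6690 mol → 37.36 g
Efficiency = 35.3 / 37.36 = 0.9449 = 94.5%

94.5%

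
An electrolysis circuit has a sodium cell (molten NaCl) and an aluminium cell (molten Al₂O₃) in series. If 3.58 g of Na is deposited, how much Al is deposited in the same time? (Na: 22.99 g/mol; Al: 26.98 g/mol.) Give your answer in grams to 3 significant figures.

1.40 g

n(Na) = 3.58 / 22.99 = 0.1557 mol
Na⁺ + e⁻ → Na, so n(e⁻) = 0.1557 mol
In series, the same 0.1557 mol of electrons flows through the second cell.
Al³⁺ + 3e⁻ → Al, so n(Al) = 0.1557 / 3 = 0.05190 mol
m(Al) = 0.05190 × 26.98 = 1.40 g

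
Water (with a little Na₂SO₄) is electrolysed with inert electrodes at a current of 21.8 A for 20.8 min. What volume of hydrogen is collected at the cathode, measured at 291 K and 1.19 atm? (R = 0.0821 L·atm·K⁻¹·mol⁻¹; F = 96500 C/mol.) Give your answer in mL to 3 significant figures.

Charge passed = 21.8 × 1248 = 27210 C
n(e⁻) = Q/F = 27210/96500 = 0.2820 mol
2H⁺ + 2e⁻ → H₂, so n(H₂) = 0.2820 / 2 = 0.1410 mol
V = nRT/P = 0.1410 × 0.0821 × 291 / 1.19 = 2.831 L
= 2830 mL

2830 mL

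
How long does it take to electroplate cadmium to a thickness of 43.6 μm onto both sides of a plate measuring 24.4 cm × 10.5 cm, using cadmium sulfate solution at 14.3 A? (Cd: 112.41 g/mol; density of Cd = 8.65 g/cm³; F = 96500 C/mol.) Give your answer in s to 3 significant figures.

Plated area = 2 × 24.4 × 10.5 = 512.4 cm²
Volume = 512.4 × 43.6×10⁻⁴ cm = 2.234 cm³
m(Cd) = 2.234 × 8.65 = 19.32 g
n(Cd) = 19.32 / 112.41 = 0.1719 mol; n(e⁻) = 2 × 0.1719 = 0.3438 mol
Q = 0.3438 × 96500 = 33180 C
t = 33180 / 14.3 = 2320 s

2320 s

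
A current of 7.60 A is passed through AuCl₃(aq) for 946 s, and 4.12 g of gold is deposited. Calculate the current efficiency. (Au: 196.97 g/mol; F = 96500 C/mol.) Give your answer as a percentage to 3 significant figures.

84.2%

Q = 7.60 × 946 = 7190 C
n(e⁻) = 7190 / 96500 = 0.07451 mol
Au³⁺ + 3e⁻ → Au, so theoretical n(Au) = 0.02484 mol → 4.893 g
Efficiency = 4.12 / 4.893 = 0.8420 = 84.2%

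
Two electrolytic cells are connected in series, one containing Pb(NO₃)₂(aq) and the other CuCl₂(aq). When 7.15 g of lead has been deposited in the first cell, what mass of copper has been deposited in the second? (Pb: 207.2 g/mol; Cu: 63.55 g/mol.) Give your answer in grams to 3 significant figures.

n(Pb) = 7.15 / 207.2 = 0.03451 mol
Pb²⁺ + 2e⁻ → Pb, so n(e⁻) = 2 × 0.03451 = 0.06902 mol
Same current for the same time ⇒ same n(e⁻) = 0.06902 mol in both cells.
Cu²⁺ + 2e⁻ → Cu, so n(Cu) = 0.06902 / 2 = 0.03451 mol
m(Cu) = 0.03451 × 63.55 = 2.19 g

2.19 g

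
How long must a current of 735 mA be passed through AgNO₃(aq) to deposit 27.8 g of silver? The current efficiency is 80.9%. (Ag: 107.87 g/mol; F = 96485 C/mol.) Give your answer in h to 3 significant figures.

n(Ag) = 27.8 / 107.87 = 0.2577 mol
Ag⁺ + e⁻ → Ag, so n(e⁻) = 0.2577 mol
Q = 0.2577 × 96485 / 0.809 = 30730 C
t = Q / I = 30730 / 0.735 = 41810 s = 11.6 h

11.6 h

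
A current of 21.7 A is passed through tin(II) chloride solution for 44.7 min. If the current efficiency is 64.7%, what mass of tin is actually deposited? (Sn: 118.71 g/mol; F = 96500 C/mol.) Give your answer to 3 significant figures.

23.2 g

Q = 21.7 × 2682 = 58200 C
n(e⁻) = 58200 / 96500 = 0.6031 mol
Sn²⁺ + 2e⁻ → Sn, so theoretical m(Sn) = 0.3016 × 118.71 = 35.80 g
Actual mass = 64.7% × 35.80 = 23.2 g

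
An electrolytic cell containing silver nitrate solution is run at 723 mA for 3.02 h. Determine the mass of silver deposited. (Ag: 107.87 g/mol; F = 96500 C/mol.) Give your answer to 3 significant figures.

Q = 0.723 A × 10872 s = 7860 C
n(e⁻) = Q/F = 7860/96500 = 0.08145 mol
Ag⁺ + e⁻ → Ag, so n(Ag) = 0.08145 mol
m = 0.08145 × 107.87 = 8.79 g

8.79 g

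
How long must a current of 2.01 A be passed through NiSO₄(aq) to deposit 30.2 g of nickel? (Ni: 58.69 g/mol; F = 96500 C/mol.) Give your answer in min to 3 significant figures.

n(Ni) = 30.2 / 58.69 = 0.5146 mol
Ni²⁺ + 2e⁻ → Ni, so n(e⁻) = 2 × 0.5146 = 1.029 mol
Q = 1.029 × 96500 = 99300 C
t = Q / I = 99300 / 2.01 = 49400 s = 823 min

823 min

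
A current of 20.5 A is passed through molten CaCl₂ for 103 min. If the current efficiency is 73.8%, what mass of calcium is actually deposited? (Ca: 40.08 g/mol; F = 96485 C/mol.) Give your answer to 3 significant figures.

19.4 g

Q = 20.5 × 6180 = 1.267×10^5 C
n(e⁻) = 1.267×10^5 / 96485 = 1.313 mol
Ca²⁺ + 2e⁻ → Ca, so theoretical m(Ca) = 0.6565 × 40.08 = 26.31 g
Actual mass = 73.8% × 26.31 = 19.4 g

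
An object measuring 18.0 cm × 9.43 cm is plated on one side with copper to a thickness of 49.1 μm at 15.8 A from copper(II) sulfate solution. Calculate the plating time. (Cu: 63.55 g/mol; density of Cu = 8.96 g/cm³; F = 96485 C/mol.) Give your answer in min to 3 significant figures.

23.9 min

Plated area = 18.0 × 9.43 = 169.7 cm²
Volume = 169.7 × 49.1×10⁻⁴ cm = 0.8332 cm³
m(Cu) = 0.8332 × 8.96 = 7.465 g
n(Cu) = 7.465 / 63.55 = 0.1175 mol; n(e⁻) = 2 × 0.1175 = 0.2350 mol
Q = 0.2350 × 96485 = 22670 C
t = 22670 / 15.8 = 1435 s = 23.9 min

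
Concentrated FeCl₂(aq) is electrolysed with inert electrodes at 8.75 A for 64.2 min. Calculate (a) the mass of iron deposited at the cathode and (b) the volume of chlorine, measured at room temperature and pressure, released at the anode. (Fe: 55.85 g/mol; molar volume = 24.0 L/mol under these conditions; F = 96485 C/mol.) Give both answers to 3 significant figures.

Q = 8.75 × 3852 = 33710 C; n(e⁻) = 33710 / 96485 = 0.3494 mol
Cathode: Fe²⁺ + 2e⁻ → Fe → n(Fe) = 0.3494/2 = 0.1747 mol → 9.76 g
Anode: 2Cl⁻ → Cl₂ + 2e⁻ → n(Cl₂) = 0.3494/2 = 0.1747 mol → 4.19 L

9.76 g Fe; 4.19 L Cl₂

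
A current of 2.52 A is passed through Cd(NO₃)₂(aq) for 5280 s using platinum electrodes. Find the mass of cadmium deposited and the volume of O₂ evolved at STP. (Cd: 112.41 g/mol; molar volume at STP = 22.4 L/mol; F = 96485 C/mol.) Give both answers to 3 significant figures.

Q = 2.52 × 5280 = 13310 C; n(e⁻) = 13310 / 96485 = 0.1379 mol
Cathode: Cd²⁺ + 2e⁻ → Cd → n(Cd) = 0.1379/2 = 0.06895 mol → 7.75 g
Anode: 2H₂O → O₂ + 4H⁺ + 4e⁻ → n(O₂) = 0.1379/4 = 0.03448 mol → 0.772 L

7.75 g Cd; 0.772 L O₂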